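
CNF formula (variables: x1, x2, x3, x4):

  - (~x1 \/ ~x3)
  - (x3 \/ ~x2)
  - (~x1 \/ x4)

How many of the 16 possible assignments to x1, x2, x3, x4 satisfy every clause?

7

Split on x1, then x3.
  x1=T, x3=T: a clause becomes empty — 0.
  x1=T, x3=F: remaining (x2,x4) ∈ {(F,T)} — 1.
  x1=F, x3=T: remaining (x2,x4) ∈ {(F,F); (F,T); (T,F); (T,T)} — 4.
  x1=F, x3=F: remaining (x2,x4) ∈ {(F,F); (F,T)} — 2.
Total: 0 + 1 + 4 + 2 = 7.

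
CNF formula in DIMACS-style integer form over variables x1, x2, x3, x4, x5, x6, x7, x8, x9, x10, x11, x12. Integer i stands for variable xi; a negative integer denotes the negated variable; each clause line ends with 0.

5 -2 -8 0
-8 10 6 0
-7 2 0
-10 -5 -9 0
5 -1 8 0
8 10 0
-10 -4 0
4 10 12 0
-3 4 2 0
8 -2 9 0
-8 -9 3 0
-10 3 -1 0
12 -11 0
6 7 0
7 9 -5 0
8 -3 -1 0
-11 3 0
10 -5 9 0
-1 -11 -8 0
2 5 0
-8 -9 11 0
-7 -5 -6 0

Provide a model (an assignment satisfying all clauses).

Pure literal: x1 appears only negated; assign x1 = False.
x12 occurs only positively in the remaining clauses — set x12 = True.
Set x2 = True and propagate.
The remaining clauses are satisfied by x3 = False, x4 = False, x5 = False, x6 = True, x7 = True, x8 = False, x9 = True, x10 = True, x11 = False.

x1=False, x2=True, x3=False, x4=False, x5=False, x6=True, x7=True, x8=False, x9=True, x10=True, x11=False, x12=True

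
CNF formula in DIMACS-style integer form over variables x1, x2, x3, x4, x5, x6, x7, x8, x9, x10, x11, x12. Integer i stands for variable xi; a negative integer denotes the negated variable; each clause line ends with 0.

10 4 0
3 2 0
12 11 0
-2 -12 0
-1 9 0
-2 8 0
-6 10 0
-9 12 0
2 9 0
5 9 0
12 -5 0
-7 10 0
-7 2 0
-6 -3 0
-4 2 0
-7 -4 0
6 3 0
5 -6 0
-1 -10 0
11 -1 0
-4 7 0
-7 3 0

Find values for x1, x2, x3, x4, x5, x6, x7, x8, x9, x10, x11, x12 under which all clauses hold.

x1=False  x2=False  x3=True  x4=False  x5=True  x6=False  x7=False  x8=True  x9=True  x10=True  x11=True  x12=True

Check each clause:
  1. (x10 OR x4) — x10 is true.
  2. (x2 OR x3) — x3 is true.
  3. (x11 OR x12) — x11 is true.
  4. (NOT x12 OR NOT x2) — NOT x2 is true.
  5. (NOT x1 OR x9) — x9 is true.
  6. (NOT x2 OR x8) — x8 is true.
  7. (x10 OR NOT x6) — x10 is true.
  8. (x12 OR NOT x9) — x12 is true.
  9. (x2 OR x9) — x9 is true.
  10. (x5 OR x9) — x9 is true.
  11. (NOT x5 OR x12) — x12 is true.
  12. (x10 OR NOT x7) — NOT x7 is true.
  13. (NOT x7 OR x2) — NOT x7 is true.
  14. (NOT x6 OR NOT x3) — NOT x6 is true.
  15. (NOT x4 OR x2) — NOT x4 is true.
  16. (NOT x4 OR NOT x7) — NOT x7 is true.
  17. (x6 OR x3) — x3 is true.
  18. (x5 OR NOT x6) — NOT x6 is true.
  19. (NOT x1 OR NOT x10) — NOT x1 is true.
  20. (NOT x1 OR x11) — x11 is true.
  21. (x7 OR NOT x4) — NOT x4 is true.
  22. (NOT x7 OR x3) — NOT x7 is true.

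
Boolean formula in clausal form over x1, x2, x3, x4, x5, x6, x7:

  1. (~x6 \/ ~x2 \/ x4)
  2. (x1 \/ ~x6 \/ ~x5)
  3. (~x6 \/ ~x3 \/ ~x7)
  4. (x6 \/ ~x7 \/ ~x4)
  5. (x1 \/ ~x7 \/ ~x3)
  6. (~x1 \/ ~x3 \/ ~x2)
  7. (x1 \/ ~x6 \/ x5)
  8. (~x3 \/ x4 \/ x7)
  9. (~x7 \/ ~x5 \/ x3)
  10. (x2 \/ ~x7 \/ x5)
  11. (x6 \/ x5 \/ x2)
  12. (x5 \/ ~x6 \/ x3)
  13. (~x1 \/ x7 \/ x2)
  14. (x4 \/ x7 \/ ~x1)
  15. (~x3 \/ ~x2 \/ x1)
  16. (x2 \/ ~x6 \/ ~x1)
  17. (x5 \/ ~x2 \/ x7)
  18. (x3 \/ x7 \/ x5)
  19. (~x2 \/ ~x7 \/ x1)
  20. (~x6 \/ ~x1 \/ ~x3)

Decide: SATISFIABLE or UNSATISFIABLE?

SATISFIABLE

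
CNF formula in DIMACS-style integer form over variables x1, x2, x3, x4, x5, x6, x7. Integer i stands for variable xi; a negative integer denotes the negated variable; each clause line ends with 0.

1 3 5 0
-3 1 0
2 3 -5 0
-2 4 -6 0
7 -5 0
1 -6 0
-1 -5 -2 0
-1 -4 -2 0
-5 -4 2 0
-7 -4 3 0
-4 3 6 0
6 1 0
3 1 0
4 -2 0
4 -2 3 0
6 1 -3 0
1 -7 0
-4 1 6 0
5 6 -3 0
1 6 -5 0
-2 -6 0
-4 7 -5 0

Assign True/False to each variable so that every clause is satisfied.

Try x1 = True.
Try x2 = False.
For the remaining variables, x3 = True, x4 = False, x5 = True, x6 = True, x7 = True works.
Check each clause:
  1. (x3 | x1 | x5) — x1 is true.
  2. (x1 | ~x3) — x1 is true.
  3. (x3 | ~x5 | x2) — x3 is true.
  4. (~x2 | x4 | ~x6) — ~x2 is true.
  5. (x7 | ~x5) — x7 is true.
  6. (~x6 | x1) — x1 is true.
  7. (~x2 | ~x5 | ~x1) — ~x2 is true.
  8. (~x1 | ~x2 | ~x4) — ~x4 is true.
  9. (~x4 | ~x5 | x2) — ~x4 is true.
  10. (~x7 | ~x4 | x3) — x3 is true.
  11. (x3 | x6 | ~x4) — x3 is true.
  12. (x6 | x1) — x1 is true.
  13. (x1 | x3) — x1 is true.
  14. (x4 | ~x2) — ~x2 is true.
  15. (x3 | ~x2 | x4) — x3 is true.
  16. (x6 | ~x3 | x1) — x1 is true.
  17. (x1 | ~x7) — x1 is true.
  18. (x1 | ~x4 | x6) — x1 is true.
  19. (x5 | x6 | ~x3) — x5 is true.
  20. (x1 | x6 | ~x5) — x1 is true.
  21. (~x2 | ~x6) — ~x2 is true.
  22. (~x5 | ~x4 | x7) — ~x4 is true.

x1=T, x2=F, x3=T, x4=F, x5=T, x6=T, x7=T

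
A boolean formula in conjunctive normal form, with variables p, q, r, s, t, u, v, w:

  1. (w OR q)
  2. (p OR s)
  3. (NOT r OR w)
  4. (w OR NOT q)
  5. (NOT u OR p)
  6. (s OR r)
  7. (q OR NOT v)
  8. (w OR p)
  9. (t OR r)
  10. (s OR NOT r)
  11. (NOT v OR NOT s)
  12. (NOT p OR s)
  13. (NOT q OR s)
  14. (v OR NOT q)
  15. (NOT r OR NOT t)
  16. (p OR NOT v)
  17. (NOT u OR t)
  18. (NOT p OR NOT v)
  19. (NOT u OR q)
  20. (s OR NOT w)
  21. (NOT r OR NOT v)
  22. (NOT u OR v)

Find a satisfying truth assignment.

u occurs only negated in the remaining clauses — set u = False.
Try p = True.
  then s is forced to True.
  then v is forced to False.
  then q is forced to False.
  then w is forced to True.
The remaining clauses are satisfied by r = True, t = False.

p=T, q=F, r=T, s=T, t=F, u=F, v=F, w=T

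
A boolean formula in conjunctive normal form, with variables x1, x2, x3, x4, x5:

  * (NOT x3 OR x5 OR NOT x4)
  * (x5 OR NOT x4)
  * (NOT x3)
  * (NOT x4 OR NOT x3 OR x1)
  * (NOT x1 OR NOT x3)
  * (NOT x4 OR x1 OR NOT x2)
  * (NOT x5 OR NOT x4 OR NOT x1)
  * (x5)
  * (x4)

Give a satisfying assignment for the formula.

x1=False, x2=False, x3=False, x4=True, x5=True

Unit propagation: (NOT x3) forces x3 = False.
Unit propagation: (x5) forces x5 = True.
(x4) is a unit clause, so x4 = True.
The clause (NOT x1) is unit: x1 must be False.
(NOT x2) is a unit clause, so x2 = False.
Every clause has at least one true literal under this assignment.
Check each clause:
  1. (NOT x4 OR NOT x3 OR x5) — NOT x3 is true.
  2. (x5 OR NOT x4) — x5 is true.
  3. (NOT x3) — NOT x3 is true.
  4. (NOT x3 OR NOT x4 OR x1) — NOT x3 is true.
  5. (NOT x1 OR NOT x3) — NOT x3 is true.
  6. (NOT x2 OR x1 OR NOT x4) — NOT x2 is true.
  7. (NOT x4 OR NOT x1 OR NOT x5) — NOT x1 is true.
  8. (x5) — x5 is true.
  9. (x4) — x4 is true.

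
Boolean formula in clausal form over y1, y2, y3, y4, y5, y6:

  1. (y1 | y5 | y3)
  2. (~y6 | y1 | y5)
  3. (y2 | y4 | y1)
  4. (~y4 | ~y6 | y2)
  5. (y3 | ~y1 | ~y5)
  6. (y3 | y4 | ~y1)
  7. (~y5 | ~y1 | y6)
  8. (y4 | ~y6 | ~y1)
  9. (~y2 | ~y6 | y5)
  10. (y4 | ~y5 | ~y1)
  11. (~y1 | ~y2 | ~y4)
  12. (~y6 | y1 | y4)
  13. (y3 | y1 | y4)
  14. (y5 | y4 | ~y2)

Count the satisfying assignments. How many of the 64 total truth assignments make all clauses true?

12

Split on y1, then y4.
  y1=T, y4=T: remaining (y2,y3,y5,y6) ∈ {(F,F,F,F); (F,T,F,F)} — 2.
  y1=T, y4=F: remaining (y2,y3,y5,y6) ∈ {(F,T,F,F)} — 1.
  y1=F, y4=T: 8 of the 16 assignments to (y2,y3,y5,y6) work.
  y1=F, y4=F: remaining (y2,y3,y5,y6) ∈ {(T,T,T,F)} — 1.
Total: 2 + 1 + 8 + 1 = 12.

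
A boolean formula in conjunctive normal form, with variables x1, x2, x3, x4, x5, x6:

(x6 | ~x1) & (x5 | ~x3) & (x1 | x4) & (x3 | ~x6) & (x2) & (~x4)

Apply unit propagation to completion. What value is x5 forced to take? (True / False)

True

(x2) is a unit clause: x2 = True.
(~x4) is a unit clause: x4 = False.
From (x1 | x4) and x4 = False: x1 = True.
(~x1 | x6) with x1 = True leaves only x6, so x6 = True.
(~x6 | x3) with x6 = True leaves only x3, so x3 = True.
In (x5 | ~x3), ~x3 is now false; x5 must hold, so x5 = True.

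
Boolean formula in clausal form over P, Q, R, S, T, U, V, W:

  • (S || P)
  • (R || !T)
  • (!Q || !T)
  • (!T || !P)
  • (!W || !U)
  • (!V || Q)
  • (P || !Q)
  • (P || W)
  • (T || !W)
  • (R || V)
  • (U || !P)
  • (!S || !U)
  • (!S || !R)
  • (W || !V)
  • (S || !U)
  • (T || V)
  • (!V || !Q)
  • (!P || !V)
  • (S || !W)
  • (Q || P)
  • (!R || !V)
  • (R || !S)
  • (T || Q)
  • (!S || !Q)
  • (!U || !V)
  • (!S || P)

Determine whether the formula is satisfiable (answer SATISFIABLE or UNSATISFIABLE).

P = True:
  propagation gives T=False, W=False, U=True, S=False; an empty clause results — contradiction.
P = False:
  propagation gives S=True; an empty clause results — contradiction.
Every branch closes, so no satisfying assignment exists.

UNSATISFIABLE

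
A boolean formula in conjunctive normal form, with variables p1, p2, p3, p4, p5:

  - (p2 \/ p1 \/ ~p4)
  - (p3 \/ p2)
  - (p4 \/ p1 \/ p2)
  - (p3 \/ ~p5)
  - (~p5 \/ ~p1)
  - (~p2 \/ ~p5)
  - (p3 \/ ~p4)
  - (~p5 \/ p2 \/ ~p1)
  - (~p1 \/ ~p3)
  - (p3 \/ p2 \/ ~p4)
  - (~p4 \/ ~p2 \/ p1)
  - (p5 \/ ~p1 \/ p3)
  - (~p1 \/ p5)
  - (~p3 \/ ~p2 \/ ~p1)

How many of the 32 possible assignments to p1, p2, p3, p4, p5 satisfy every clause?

2

Satisfying assignments:
  p1=0 p2=1 p3=0 p4=0 p5=0
  p1=0 p2=1 p3=1 p4=0 p5=0
That's 2 in total.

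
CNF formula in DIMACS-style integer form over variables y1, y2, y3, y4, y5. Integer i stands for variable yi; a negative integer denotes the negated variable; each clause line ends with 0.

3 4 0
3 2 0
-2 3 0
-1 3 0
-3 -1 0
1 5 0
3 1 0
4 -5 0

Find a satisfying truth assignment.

Pure literal: y4 appears only positively; assign y4 = True.
Set y1 = False and propagate.
  then y5 is forced to True.
  then y3 is forced to True.
y2 is now unconstrained; take y2 = True.
Every clause has at least one true literal under this assignment.

y1=False, y2=True, y3=True, y4=True, y5=True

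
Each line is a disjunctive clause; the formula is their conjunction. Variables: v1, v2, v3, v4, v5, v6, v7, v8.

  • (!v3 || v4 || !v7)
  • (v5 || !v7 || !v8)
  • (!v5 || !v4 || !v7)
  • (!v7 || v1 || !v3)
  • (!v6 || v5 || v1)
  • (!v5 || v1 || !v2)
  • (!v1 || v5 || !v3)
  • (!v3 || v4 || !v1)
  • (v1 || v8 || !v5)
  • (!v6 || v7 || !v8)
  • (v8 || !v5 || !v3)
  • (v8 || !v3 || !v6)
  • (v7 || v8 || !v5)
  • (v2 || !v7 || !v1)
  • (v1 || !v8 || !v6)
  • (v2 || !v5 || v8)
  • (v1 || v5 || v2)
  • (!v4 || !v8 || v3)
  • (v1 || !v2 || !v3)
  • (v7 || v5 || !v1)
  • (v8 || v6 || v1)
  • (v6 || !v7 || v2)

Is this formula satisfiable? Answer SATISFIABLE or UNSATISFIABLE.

SATISFIABLE

Branch on v1: take v1 = False.
Try v2 = False.
  then v5 is forced to True.
  then v8 is forced to True.
  then v6 is forced to False.
  then v7 is forced to False.
Try v3 = True.
v4 is now unconstrained; take v4 = False.
Every clause has at least one true literal under this assignment.
So v1 = 0, v2 = 0, v3 = 1, v4 = 0, v5 = 1, v6 = 0, v7 = 0, v8 = 1 is a satisfying assignment.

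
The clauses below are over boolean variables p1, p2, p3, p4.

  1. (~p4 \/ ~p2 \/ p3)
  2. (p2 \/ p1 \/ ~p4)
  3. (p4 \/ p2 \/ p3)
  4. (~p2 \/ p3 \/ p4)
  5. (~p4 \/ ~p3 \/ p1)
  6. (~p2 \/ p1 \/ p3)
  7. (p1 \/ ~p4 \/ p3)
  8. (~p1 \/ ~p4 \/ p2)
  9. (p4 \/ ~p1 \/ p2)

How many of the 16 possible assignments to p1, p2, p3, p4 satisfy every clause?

4

Satisfying assignments:
  p1=0 p2=0 p3=1 p4=0
  p1=0 p2=1 p3=1 p4=0
  p1=1 p2=1 p3=1 p4=0
  p1=1 p2=1 p3=1 p4=1
Count: 4.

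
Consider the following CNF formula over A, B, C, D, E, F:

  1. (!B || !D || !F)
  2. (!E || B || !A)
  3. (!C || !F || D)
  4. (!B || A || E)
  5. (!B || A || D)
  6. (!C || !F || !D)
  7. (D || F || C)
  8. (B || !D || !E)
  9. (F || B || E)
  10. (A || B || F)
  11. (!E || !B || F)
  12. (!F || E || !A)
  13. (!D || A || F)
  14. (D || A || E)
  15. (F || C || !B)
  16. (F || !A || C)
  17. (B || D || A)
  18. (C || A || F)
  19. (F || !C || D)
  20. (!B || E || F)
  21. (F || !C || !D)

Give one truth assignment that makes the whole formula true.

A=1  B=1  C=0  D=0  E=1  F=1

Branch on A: take A = True.
Set B = True and propagate.
Branch on C: take C = False.
  then F is forced to True.
  then D is forced to False.
  then E is forced to True.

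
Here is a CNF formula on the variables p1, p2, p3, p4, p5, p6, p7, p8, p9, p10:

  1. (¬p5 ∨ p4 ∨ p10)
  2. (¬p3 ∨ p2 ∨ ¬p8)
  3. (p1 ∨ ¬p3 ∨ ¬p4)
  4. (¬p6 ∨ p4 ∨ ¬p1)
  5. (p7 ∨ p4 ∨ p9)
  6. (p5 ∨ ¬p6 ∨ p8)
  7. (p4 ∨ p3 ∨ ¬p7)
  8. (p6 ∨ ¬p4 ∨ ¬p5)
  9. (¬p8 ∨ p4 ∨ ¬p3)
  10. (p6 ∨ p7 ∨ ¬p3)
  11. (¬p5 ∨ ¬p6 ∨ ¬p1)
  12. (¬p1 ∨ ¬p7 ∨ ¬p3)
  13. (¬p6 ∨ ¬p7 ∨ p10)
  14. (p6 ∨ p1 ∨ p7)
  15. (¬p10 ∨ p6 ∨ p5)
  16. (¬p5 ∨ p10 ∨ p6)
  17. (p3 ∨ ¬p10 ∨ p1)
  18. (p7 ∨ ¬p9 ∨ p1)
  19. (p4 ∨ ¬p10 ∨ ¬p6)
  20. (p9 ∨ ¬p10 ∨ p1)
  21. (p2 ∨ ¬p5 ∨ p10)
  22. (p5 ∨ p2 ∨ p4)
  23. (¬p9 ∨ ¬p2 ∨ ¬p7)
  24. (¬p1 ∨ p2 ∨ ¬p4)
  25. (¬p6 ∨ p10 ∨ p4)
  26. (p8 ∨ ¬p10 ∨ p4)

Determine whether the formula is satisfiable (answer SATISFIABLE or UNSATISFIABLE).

Branch on p1: take p1 = True.
For the remaining variables, p2 = True, p3 = False, p4 = True, p5 = False, p6 = True, p7 = False, p8 = True, p9 = True, p10 = True works.
Every clause has at least one true literal under this assignment.
So p1 = T, p2 = T, p3 = F, p4 = T, p5 = F, p6 = T, p7 = F, p8 = T, p9 = T, p10 = T is a satisfying assignment.

SATISFIABLE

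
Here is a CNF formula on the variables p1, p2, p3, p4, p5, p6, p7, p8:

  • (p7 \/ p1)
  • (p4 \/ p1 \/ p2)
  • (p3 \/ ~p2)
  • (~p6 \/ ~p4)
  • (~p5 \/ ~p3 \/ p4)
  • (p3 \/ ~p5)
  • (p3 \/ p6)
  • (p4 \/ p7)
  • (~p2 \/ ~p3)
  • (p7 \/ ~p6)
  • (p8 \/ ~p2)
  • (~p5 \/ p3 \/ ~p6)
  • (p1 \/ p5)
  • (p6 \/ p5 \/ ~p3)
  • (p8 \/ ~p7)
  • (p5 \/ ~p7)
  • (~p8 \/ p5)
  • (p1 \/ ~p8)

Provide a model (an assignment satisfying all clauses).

p1 occurs only positively in the remaining clauses — set p1 = True.
Set p2 = False and propagate.
Set p3 = True and propagate.
Set p4 = True and propagate.
  then p6 is forced to False.
  then p5 is forced to True.
For the remaining variables, p7 = True, p8 = True works.

p1=1, p2=0, p3=1, p4=1, p5=1, p6=0, p7=1, p8=1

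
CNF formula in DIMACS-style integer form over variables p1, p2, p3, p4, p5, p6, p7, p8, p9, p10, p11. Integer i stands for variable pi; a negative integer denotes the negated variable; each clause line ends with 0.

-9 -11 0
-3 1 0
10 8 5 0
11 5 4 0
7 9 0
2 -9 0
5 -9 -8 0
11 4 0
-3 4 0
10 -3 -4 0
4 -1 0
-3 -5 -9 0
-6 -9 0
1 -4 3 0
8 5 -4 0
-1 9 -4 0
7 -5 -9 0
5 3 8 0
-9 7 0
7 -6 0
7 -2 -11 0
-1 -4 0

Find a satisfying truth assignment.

Pure literal: p7 appears only positively; assign p7 = True.
Branch on p1: take p1 = False.
  then p3 is forced to False.
  then p4 is forced to False.
  then p11 is forced to True.
  then p9 is forced to False.
Set p5 = True and propagate.
p2, p6, p8, p10 are now unconstrained; take p2 = True, p6 = True, p8 = False, p10 = False.

p1=0, p2=1, p3=0, p4=0, p5=1, p6=1, p7=1, p8=0, p9=0, p10=0, p11=1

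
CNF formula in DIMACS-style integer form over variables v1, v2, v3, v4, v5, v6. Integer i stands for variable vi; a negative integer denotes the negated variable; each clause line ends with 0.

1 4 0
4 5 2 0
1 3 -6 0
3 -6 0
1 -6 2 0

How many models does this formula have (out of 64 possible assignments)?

Split on v1, then v6.
  v1=1, v6=1: 7 of the 16 assignments to (v2,v3,v4,v5) work.
  v1=1, v6=0: v3 free; 7 ways for (v2,v4,v5) × 2^1 = 14.
  v1=0, v6=1: remaining (v2,v3,v4,v5) ∈ {(1,1,1,0); (1,1,1,1)} — 2.
  v1=0, v6=0: forces v4=1; v2, v3, v5 free → 2^3 = 8.
Total: 7 + 14 + 2 + 8 = 31.

31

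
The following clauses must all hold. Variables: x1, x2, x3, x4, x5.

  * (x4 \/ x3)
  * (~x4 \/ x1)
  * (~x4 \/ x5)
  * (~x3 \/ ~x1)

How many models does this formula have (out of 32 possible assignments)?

6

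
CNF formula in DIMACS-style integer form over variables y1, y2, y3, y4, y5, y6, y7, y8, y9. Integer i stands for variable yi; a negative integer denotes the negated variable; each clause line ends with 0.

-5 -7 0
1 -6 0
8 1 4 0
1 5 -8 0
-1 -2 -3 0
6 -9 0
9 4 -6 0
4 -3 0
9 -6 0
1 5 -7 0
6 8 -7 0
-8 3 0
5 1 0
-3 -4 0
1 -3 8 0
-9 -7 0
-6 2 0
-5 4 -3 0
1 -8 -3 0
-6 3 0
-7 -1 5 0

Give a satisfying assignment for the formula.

y1 = T  y2 = T  y3 = F  y4 = T  y5 = F  y6 = F  y7 = F  y8 = F  y9 = F

y7 occurs only negated in the remaining clauses — set y7 = False.
Set y1 = True and propagate.
Try y2 = True.
  then y3 is forced to False.
  then y8 is forced to False.
  then y6 is forced to False.
  then y9 is forced to False.
y4, y5 are now unconstrained; take y4 = True, y5 = False.
Check each clause:
  1. (~y5 | ~y7) — ~y7 is true.
  2. (~y6 | y1) — y1 is true.
  3. (y4 | y1 | y8) — y1 is true.
  4. (y1 | y5 | ~y8) — ~y8 is true.
  5. (~y3 | ~y2 | ~y1) — ~y3 is true.
  6. (~y9 | y6) — ~y9 is true.
  7. (y4 | y9 | ~y6) — ~y6 is true.
  8. (~y3 | y4) — y4 is true.
  9. (y9 | ~y6) — ~y6 is true.
  10. (y1 | y5 | ~y7) — ~y7 is true.
  11. (y8 | ~y7 | y6) — ~y7 is true.
  12. (y3 | ~y8) — ~y8 is true.
  13. (y5 | y1) — y1 is true.
  14. (~y3 | ~y4) — ~y3 is true.
  15. (~y3 | y1 | y8) — y1 is true.
  16. (~y7 | ~y9) — ~y7 is true.
  17. (y2 | ~y6) — ~y6 is true.
  18. (y4 | ~y3 | ~y5) — ~y5 is true.
  19. (~y3 | ~y8 | y1) — ~y8 is true.
  20. (~y6 | y3) — ~y6 is true.
  21. (y5 | ~y7 | ~y1) — ~y7 is true.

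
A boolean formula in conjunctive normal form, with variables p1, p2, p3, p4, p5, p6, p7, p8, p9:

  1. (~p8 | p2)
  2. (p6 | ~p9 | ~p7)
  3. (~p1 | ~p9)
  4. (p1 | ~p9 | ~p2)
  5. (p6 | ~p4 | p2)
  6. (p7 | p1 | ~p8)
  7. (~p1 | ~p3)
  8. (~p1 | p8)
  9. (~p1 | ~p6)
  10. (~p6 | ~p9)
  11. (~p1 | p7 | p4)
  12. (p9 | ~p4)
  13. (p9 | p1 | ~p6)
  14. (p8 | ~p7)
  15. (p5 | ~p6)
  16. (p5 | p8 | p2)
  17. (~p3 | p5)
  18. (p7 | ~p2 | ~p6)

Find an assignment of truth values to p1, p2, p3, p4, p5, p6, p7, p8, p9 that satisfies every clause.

p1=F, p2=T, p3=F, p4=F, p5=T, p6=F, p7=T, p8=T, p9=F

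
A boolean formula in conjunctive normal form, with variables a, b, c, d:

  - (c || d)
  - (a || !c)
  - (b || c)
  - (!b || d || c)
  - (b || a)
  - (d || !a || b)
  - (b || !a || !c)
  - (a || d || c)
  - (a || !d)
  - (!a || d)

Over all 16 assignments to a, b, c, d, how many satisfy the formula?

2

The models are:
  a=T b=T c=F d=T
  a=T b=T c=T d=T
Count: 2.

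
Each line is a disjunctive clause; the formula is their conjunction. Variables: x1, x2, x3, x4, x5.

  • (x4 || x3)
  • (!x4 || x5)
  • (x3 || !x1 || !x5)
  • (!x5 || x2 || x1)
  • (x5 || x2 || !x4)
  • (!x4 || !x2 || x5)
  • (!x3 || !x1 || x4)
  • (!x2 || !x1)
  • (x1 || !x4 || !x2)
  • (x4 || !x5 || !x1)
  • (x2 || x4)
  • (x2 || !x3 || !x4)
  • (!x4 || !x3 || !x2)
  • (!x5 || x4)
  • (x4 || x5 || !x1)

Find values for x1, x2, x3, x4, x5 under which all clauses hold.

Branch on x1: take x1 = False.
For the remaining variables, x2 = True, x3 = True, x4 = False, x5 = False works.
Every clause has at least one true literal under this assignment.

x1=F, x2=T, x3=T, x4=F, x5=F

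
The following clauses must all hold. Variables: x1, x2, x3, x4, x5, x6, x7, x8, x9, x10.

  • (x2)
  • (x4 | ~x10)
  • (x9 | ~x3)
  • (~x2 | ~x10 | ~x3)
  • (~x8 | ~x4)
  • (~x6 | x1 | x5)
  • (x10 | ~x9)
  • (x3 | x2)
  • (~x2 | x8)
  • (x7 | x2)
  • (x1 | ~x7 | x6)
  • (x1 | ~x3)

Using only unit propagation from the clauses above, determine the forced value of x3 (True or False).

False

Unit clause (x2) sets x2 = True.
(~x2 | x8) with x2 = True leaves only x8, so x8 = True.
(~x8 | ~x4) with x8 = True leaves only ~x4, so x4 = False.
(x4 | ~x10): since x4 = False, the clause reduces to (~x10). x10 = False.
From (~x9 | x10) and x10 = False: x9 = False.
(~x3 | x9): since x9 = False, the clause reduces to (~x3). x3 = False.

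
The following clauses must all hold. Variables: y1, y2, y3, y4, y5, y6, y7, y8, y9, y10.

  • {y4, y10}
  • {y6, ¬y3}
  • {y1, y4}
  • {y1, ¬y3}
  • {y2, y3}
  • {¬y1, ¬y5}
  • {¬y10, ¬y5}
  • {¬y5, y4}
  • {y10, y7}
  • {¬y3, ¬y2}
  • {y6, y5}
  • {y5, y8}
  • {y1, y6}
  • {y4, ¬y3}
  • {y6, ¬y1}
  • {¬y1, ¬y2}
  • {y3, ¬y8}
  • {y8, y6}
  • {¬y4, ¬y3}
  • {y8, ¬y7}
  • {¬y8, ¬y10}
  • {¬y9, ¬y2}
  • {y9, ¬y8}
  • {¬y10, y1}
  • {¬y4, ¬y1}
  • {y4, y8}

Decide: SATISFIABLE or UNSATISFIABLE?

y1 = True:
  propagation gives y5=False, y6=True, y8=True, y2=False; an empty clause results — contradiction.
y1 = False:
  propagation gives y4=True, y3=False, y2=True, y6=True; an empty clause results — contradiction.
Every branch closes, so no satisfying assignment exists.

UNSATISFIABLE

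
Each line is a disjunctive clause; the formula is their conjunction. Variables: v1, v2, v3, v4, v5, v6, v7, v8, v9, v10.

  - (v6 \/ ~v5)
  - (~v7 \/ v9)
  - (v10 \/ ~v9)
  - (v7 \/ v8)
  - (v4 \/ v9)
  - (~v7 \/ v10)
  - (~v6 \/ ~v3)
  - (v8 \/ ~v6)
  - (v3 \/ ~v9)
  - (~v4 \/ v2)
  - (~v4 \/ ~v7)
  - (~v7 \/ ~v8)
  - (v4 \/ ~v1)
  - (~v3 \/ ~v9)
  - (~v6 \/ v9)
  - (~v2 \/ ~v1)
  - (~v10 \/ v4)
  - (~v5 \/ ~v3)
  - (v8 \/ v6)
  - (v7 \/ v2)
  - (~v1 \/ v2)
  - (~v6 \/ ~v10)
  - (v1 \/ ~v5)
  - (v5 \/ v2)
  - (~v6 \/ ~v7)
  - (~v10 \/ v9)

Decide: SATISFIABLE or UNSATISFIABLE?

SATISFIABLE

Try v1 = False.
  then v5 is forced to False.
  then v2 is forced to True.
Try v3 = True.
  then v6 is forced to False.
  then v9 is forced to False.
  then v7 is forced to False.
  then v8 is forced to True.
  then v4 is forced to True.
  then v10 is forced to False.
Every clause has at least one true literal under this assignment.
So v1=0, v2=1, v3=1, v4=1, v5=0, v6=0, v7=0, v8=1, v9=0, v10=0 is a satisfying assignment.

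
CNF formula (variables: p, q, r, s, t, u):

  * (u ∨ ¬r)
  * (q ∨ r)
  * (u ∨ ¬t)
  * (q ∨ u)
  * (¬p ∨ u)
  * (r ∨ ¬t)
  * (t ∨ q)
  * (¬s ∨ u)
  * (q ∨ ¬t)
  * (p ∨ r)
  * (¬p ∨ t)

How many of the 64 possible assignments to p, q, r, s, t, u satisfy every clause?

6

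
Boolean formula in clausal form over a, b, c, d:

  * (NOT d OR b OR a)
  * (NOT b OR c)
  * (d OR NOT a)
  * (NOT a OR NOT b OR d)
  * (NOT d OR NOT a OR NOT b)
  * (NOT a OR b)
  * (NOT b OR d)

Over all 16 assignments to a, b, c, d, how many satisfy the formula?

3

Satisfying assignments:
  a=0 b=0 c=0 d=0
  a=0 b=0 c=1 d=0
  a=0 b=1 c=1 d=1
That's 3 in total.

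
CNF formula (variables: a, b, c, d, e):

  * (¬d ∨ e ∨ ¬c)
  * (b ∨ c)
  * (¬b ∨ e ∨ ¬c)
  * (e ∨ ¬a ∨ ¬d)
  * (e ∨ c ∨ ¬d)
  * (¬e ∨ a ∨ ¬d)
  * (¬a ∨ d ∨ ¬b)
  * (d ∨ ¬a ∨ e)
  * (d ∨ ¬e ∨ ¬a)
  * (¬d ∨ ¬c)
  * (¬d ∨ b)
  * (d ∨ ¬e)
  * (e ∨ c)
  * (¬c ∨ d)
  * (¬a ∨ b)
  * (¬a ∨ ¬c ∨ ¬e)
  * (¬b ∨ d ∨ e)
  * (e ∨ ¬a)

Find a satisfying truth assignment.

Branch on a: take a = True.
  then b is forced to True.
  then d is forced to True.
  then e is forced to True.
  then c is forced to False.

a=True, b=True, c=False, d=True, e=True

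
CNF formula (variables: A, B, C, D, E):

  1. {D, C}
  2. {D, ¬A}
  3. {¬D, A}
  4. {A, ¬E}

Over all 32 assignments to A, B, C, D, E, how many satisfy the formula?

10

Split on A, then D.
  A=1, D=1: B, C, E free → 2^3 = 8.
  A=1, D=0: a clause becomes empty — 0.
  A=0, D=1: a clause becomes empty — 0.
  A=0, D=0: remaining (B,C,E) ∈ {(0,1,0); (1,1,0)} — 2.
Total: 8 + 0 + 0 + 2 = 10.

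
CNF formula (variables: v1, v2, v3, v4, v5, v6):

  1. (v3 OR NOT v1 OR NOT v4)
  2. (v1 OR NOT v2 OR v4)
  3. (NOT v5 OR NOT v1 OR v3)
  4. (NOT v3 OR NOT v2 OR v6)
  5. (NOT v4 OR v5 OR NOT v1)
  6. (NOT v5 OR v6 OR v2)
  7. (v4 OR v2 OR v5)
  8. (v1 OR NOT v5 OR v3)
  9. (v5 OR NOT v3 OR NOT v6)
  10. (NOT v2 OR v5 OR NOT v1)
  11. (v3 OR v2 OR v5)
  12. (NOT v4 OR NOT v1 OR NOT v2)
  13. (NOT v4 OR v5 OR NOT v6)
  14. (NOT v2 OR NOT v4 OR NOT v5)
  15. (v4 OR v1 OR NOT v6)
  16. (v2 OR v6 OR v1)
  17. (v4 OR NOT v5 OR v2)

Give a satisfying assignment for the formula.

v1=F, v2=F, v3=T, v4=T, v5=T, v6=T

Try v1 = False.
For the remaining variables, v2 = False, v3 = True, v4 = True, v5 = True, v6 = True works.
Every clause has at least one true literal under this assignment.
Check each clause:
  1. (v3 OR NOT v1 OR NOT v4) — v3 is true.
  2. (NOT v2 OR v1 OR v4) — v4 is true.
  3. (v3 OR NOT v1 OR NOT v5) — v3 is true.
  4. (NOT v3 OR NOT v2 OR v6) — v6 is true.
  5. (v5 OR NOT v4 OR NOT v1) — v5 is true.
  6. (NOT v5 OR v2 OR v6) — v6 is true.
  7. (v5 OR v4 OR v2) — v4 is true.
  8. (NOT v5 OR v1 OR v3) — v3 is true.
  9. (v5 OR NOT v3 OR NOT v6) — v5 is true.
  10. (NOT v2 OR v5 OR NOT v1) — v5 is true.
  11. (v2 OR v5 OR v3) — v3 is true.
  12. (NOT v2 OR NOT v4 OR NOT v1) — NOT v2 is true.
  13. (NOT v6 OR v5 OR NOT v4) — v5 is true.
  14. (NOT v4 OR NOT v2 OR NOT v5) — NOT v2 is true.
  15. (NOT v6 OR v1 OR v4) — v4 is true.
  16. (v1 OR v6 OR v2) — v6 is true.
  17. (v4 OR NOT v5 OR v2) — v4 is true.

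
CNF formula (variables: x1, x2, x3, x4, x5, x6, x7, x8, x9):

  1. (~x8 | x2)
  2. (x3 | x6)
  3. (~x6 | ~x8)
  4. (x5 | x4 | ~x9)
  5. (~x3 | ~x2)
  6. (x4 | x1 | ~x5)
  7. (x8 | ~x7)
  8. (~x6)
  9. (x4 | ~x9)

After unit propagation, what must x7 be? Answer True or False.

False

(~x6) is a unit clause: x6 = False.
In (x3 | x6), x6 is now false; x3 must hold, so x3 = True.
In (~x2 | ~x3), ~x3 is now false; ~x2 must hold, so x2 = False.
(x2 | ~x8) with x2 = False leaves only ~x8, so x8 = False.
From (~x7 | x8) and x8 = False: x7 = False.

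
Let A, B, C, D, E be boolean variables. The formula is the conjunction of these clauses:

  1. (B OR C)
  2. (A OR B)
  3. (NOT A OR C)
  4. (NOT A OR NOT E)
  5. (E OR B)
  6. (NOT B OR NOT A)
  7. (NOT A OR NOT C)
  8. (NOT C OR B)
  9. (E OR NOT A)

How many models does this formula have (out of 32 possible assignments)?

Split on A, then B.
  A=1, B=1: a clause becomes empty — 0.
  A=1, B=0: a clause becomes empty — 0.
  A=0, B=1: C, D, E free → 2^3 = 8.
  A=0, B=0: a clause becomes empty — 0.
Total: 0 + 0 + 8 + 0 = 8.

8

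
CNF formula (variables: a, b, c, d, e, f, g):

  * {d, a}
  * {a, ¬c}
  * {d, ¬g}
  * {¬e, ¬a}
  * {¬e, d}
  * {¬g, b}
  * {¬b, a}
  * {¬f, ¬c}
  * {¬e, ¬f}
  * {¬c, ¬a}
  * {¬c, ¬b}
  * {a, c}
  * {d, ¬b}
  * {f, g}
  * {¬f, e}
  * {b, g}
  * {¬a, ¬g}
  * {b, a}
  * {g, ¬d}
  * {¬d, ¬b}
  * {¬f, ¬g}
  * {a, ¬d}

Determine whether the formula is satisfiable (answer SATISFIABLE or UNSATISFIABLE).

UNSATISFIABLE

a = True:
  propagation gives e=False, c=False, f=False, g=True; an empty clause results — contradiction.
a = False:
  propagation gives d=True; an empty clause results — contradiction.
Every branch closes, so no satisfying assignment exists.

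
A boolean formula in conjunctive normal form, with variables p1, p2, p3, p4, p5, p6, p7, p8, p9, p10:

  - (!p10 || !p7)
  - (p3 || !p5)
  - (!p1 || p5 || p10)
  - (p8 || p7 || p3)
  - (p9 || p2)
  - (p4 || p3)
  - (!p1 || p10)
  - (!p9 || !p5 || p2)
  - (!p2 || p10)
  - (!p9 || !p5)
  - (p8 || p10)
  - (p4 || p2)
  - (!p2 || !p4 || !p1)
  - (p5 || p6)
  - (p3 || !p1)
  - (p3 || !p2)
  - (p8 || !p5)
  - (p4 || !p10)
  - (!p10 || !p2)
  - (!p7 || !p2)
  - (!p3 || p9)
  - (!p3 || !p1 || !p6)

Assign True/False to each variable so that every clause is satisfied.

p1 = F, p2 = F, p3 = T, p4 = T, p5 = F, p6 = T, p7 = T, p8 = T, p9 = T, p10 = F

Check each clause:
  1. (!p7 || !p10) — !p10 is true.
  2. (p3 || !p5) — p3 is true.
  3. (!p1 || p5 || p10) — !p1 is true.
  4. (p3 || p7 || p8) — p8 is true.
  5. (p9 || p2) — p9 is true.
  6. (p4 || p3) — p3 is true.
  7. (p10 || !p1) — !p1 is true.
  8. (!p5 || p2 || !p9) — !p5 is true.
  9. (!p2 || p10) — !p2 is true.
  10. (!p5 || !p9) — !p5 is true.
  11. (p10 || p8) — p8 is true.
  12. (p4 || p2) — p4 is true.
  13. (!p4 || !p2 || !p1) — !p1 is true.
  14. (p5 || p6) — p6 is true.
  15. (!p1 || p3) — p3 is true.
  16. (p3 || !p2) — p3 is true.
  17. (!p5 || p8) — p8 is true.
  18. (!p10 || p4) — p4 is true.
  19. (!p10 || !p2) — !p2 is true.
  20. (!p7 || !p2) — !p2 is true.
  21. (!p3 || p9) — p9 is true.
  22. (!p1 || !p6 || !p3) — !p1 is true.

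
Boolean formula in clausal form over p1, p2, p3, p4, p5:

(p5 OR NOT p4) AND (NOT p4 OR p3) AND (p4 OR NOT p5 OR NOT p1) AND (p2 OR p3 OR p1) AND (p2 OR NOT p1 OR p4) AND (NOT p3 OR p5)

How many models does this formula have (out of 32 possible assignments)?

9

Split on p4, then p1.
  p4=1, p1=1: remaining (p2,p3,p5) ∈ {(0,1,1); (1,1,1)} — 2.
  p4=1, p1=0: remaining (p2,p3,p5) ∈ {(0,1,1); (1,1,1)} — 2.
  p4=0, p1=1: remaining (p2,p3,p5) ∈ {(1,0,0)} — 1.
  p4=0, p1=0: remaining (p2,p3,p5) ∈ {(0,1,1); (1,0,0); (1,0,1); (1,1,1)} — 4.
Total: 2 + 2 + 1 + 4 = 9.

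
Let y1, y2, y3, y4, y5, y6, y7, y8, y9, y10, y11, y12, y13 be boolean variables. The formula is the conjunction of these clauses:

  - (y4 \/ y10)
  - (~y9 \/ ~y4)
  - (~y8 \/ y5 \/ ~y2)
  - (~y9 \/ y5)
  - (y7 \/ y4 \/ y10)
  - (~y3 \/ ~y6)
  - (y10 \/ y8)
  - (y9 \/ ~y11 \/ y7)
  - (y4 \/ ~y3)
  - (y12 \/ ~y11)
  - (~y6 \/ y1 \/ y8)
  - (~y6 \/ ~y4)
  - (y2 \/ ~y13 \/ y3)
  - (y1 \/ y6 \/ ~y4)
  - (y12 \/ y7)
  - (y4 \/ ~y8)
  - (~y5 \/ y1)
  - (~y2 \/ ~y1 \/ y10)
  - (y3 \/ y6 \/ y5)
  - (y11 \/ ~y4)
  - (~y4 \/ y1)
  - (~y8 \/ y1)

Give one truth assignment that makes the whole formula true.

y1 = True, y2 = True, y3 = False, y4 = False, y5 = False, y6 = True, y7 = False, y8 = False, y9 = False, y10 = True, y11 = False, y12 = True, y13 = False

Check each clause:
  1. (y10 \/ y4) — y10 is true.
  2. (~y9 \/ ~y4) — ~y4 is true.
  3. (y5 \/ ~y2 \/ ~y8) — ~y8 is true.
  4. (y5 \/ ~y9) — ~y9 is true.
  5. (y4 \/ y7 \/ y10) — y10 is true.
  6. (~y3 \/ ~y6) — ~y3 is true.
  7. (y10 \/ y8) — y10 is true.
  8. (y7 \/ ~y11 \/ y9) — ~y11 is true.
  9. (y4 \/ ~y3) — ~y3 is true.
  10. (y12 \/ ~y11) — y12 is true.
  11. (~y6 \/ y1 \/ y8) — y1 is true.
  12. (~y6 \/ ~y4) — ~y4 is true.
  13. (y2 \/ y3 \/ ~y13) — y2 is true.
  14. (y6 \/ ~y4 \/ y1) — y1 is true.
  15. (y7 \/ y12) — y12 is true.
  16. (y4 \/ ~y8) — ~y8 is true.
  17. (y1 \/ ~y5) — y1 is true.
  18. (~y2 \/ ~y1 \/ y10) — y10 is true.
  19. (y6 \/ y5 \/ y3) — y6 is true.
  20. (~y4 \/ y11) — ~y4 is true.
  21. (~y4 \/ y1) — y1 is true.
  22. (~y8 \/ y1) — ~y8 is true.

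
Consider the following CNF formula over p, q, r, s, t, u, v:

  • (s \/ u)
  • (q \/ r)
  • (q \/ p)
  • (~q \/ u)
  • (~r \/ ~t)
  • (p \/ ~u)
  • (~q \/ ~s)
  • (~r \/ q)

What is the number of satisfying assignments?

6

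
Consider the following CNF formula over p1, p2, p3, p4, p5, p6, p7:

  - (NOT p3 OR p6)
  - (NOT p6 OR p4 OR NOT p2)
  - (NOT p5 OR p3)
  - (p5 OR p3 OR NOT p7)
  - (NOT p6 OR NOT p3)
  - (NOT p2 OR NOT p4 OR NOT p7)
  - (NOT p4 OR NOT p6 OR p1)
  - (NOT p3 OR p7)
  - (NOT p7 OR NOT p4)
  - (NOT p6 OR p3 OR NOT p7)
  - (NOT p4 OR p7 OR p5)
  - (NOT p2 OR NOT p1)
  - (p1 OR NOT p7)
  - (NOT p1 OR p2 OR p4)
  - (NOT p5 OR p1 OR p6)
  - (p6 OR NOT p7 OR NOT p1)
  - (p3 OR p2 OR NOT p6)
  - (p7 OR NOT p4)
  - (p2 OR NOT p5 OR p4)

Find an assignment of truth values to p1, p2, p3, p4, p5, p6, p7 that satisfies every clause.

Try p1 = False.
  then p7 is forced to False.
  then p3 is forced to False.
  then p5 is forced to False.
  then p4 is forced to False.
For the remaining variables, p2 = False, p6 = False works.
Check each clause:
  1. (NOT p3 OR p6) — NOT p3 is true.
  2. (p4 OR NOT p6 OR NOT p2) — NOT p6 is true.
  3. (NOT p5 OR p3) — NOT p5 is true.
  4. (p3 OR NOT p7 OR p5) — NOT p7 is true.
  5. (NOT p3 OR NOT p6) — NOT p6 is true.
  6. (NOT p7 OR NOT p2 OR NOT p4) — NOT p7 is true.
  7. (NOT p4 OR p1 OR NOT p6) — NOT p6 is true.
  8. (p7 OR NOT p3) — NOT p3 is true.
  9. (NOT p4 OR NOT p7) — NOT p7 is true.
  10. (NOT p6 OR p3 OR NOT p7) — NOT p7 is true.
  11. (p7 OR NOT p4 OR p5) — NOT p4 is true.
  12. (NOT p1 OR NOT p2) — NOT p1 is true.
  13. (NOT p7 OR p1) — NOT p7 is true.
  14. (p4 OR NOT p1 OR p2) — NOT p1 is true.
  15. (NOT p5 OR p6 OR p1) — NOT p5 is true.
  16. (NOT p1 OR p6 OR NOT p7) — NOT p7 is true.
  17. (NOT p6 OR p3 OR p2) — NOT p6 is true.
  18. (p7 OR NOT p4) — NOT p4 is true.
  19. (NOT p5 OR p2 OR p4) — NOT p5 is true.

p1=F, p2=F, p3=F, p4=F, p5=F, p6=F, p7=F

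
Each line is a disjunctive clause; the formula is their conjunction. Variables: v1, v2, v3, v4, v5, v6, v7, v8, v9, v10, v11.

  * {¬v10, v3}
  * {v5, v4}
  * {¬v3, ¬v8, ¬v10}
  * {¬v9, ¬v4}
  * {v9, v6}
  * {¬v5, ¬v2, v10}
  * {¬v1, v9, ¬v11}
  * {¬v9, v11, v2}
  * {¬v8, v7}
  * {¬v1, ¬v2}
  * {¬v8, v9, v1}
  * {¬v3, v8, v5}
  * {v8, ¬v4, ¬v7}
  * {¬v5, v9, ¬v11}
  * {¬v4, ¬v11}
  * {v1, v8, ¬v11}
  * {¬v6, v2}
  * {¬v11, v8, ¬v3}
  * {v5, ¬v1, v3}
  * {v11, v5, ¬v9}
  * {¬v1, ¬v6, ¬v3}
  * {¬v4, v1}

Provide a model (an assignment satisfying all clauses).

Set v1 = False and propagate.
  then v4 is forced to False.
  then v5 is forced to True.
Try v2 = True.
  then v10 is forced to True.
  then v3 is forced to True.
  then v8 is forced to False.
  then v11 is forced to False.
The remaining clauses are satisfied by v6 = False, v7 = True, v9 = True.

v1 = False, v2 = True, v3 = True, v4 = False, v5 = True, v6 = False, v7 = True, v8 = False, v9 = True, v10 = True, v11 = False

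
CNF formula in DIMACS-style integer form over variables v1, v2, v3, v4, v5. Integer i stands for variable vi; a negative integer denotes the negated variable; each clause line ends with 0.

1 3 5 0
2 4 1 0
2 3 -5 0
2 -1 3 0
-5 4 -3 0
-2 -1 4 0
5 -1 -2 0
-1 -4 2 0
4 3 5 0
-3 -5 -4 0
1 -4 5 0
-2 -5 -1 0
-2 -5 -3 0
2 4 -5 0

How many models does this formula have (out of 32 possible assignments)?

Satisfying assignments:
  v1=F v2=T v3=F v4=F v5=T
  v1=F v2=T v3=F v4=T v5=T
  v1=F v2=T v3=T v4=F v5=F
  v1=T v2=F v3=T v4=F v5=F
That's 4 in total.

4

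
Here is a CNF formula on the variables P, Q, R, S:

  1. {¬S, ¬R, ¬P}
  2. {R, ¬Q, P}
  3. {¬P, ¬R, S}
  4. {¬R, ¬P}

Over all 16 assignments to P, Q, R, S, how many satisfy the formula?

10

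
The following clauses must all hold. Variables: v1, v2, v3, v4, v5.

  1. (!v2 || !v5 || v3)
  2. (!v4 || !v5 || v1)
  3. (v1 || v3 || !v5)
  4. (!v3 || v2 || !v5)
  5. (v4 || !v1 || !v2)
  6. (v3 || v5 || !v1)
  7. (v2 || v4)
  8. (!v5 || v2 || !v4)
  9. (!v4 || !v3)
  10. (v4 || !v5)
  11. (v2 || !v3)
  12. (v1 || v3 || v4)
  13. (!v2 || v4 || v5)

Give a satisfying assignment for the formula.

Set v1 = False and propagate.
Try v2 = False.
  then v4 is forced to True.
  then v5 is forced to False.
  then v3 is forced to False.

v1=F  v2=F  v3=F  v4=T  v5=F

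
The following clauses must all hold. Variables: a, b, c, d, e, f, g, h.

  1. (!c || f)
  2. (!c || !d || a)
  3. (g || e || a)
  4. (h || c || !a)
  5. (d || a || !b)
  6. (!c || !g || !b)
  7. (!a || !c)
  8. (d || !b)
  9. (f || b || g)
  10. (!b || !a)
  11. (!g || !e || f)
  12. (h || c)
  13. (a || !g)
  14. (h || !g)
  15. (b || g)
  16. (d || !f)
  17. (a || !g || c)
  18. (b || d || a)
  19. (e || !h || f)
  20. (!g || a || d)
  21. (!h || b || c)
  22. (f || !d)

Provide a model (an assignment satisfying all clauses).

a = False, b = True, c = False, d = True, e = True, f = True, g = False, h = True

Check each clause:
  1. (!c || f) — !c is true.
  2. (!c || a || !d) — !c is true.
  3. (a || e || g) — e is true.
  4. (!a || h || c) — h is true.
  5. (a || !b || d) — d is true.
  6. (!b || !c || !g) — !g is true.
  7. (!a || !c) — !c is true.
  8. (d || !b) — d is true.
  9. (b || f || g) — b is true.
  10. (!b || !a) — !a is true.
  11. (!g || f || !e) — !g is true.
  12. (c || h) — h is true.
  13. (!g || a) — !g is true.
  14. (h || !g) — h is true.
  15. (b || g) — b is true.
  16. (!f || d) — d is true.
  17. (a || c || !g) — !g is true.
  18. (d || a || b) — b is true.
  19. (!h || e || f) — e is true.
  20. (!g || a || d) — !g is true.
  21. (c || !h || b) — b is true.
  22. (!d || f) — f is true.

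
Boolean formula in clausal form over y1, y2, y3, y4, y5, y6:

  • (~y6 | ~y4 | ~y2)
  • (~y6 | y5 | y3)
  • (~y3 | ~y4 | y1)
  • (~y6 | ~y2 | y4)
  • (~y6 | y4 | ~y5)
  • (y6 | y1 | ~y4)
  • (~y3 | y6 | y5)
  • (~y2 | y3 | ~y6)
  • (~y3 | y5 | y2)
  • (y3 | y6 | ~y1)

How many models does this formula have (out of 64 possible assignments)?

13

Split on y6, then y3.
  y6=T, y3=T: remaining (y1,y2,y4,y5) ∈ {(T,F,T,T)} — 1.
  y6=T, y3=F: remaining (y1,y2,y4,y5) ∈ {(F,F,T,T); (T,F,T,T)} — 2.
  y6=F, y3=T: y2 free; 3 ways for (y1,y4,y5) × 2^1 = 6.
  y6=F, y3=F: remaining (y1,y2,y4,y5) ∈ {(F,F,F,F); (F,F,F,T); (F,T,F,F); (F,T,F,T)} — 4.
Total: 1 + 2 + 6 + 4 = 13.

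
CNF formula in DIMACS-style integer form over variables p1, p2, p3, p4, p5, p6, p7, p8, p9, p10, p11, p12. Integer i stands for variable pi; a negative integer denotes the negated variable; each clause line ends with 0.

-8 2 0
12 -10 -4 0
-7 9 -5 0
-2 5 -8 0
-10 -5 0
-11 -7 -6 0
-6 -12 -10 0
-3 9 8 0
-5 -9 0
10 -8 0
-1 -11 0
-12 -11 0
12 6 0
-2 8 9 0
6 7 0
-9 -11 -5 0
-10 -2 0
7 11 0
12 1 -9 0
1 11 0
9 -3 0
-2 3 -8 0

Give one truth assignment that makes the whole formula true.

p1 = True, p2 = True, p3 = False, p4 = False, p5 = False, p6 = True, p7 = True, p8 = False, p9 = True, p10 = False, p11 = False, p12 = False

Check each clause:
  1. (p2 | ~p8) — ~p8 is true.
  2. (p12 | ~p10 | ~p4) — ~p4 is true.
  3. (p9 | ~p5 | ~p7) — ~p5 is true.
  4. (~p2 | ~p8 | p5) — ~p8 is true.
  5. (~p10 | ~p5) — ~p5 is true.
  6. (~p11 | ~p7 | ~p6) — ~p11 is true.
  7. (~p6 | ~p10 | ~p12) — ~p12 is true.
  8. (p8 | ~p3 | p9) — p9 is true.
  9. (~p5 | ~p9) — ~p5 is true.
  10. (~p8 | p10) — ~p8 is true.
  11. (~p1 | ~p11) — ~p11 is true.
  12. (~p12 | ~p11) — ~p12 is true.
  13. (p12 | p6) — p6 is true.
  14. (p8 | ~p2 | p9) — p9 is true.
  15. (p6 | p7) — p6 is true.
  16. (~p11 | ~p9 | ~p5) — ~p5 is true.
  17. (~p2 | ~p10) — ~p10 is true.
  18. (p11 | p7) — p7 is true.
  19. (p1 | ~p9 | p12) — p1 is true.
  20. (p1 | p11) — p1 is true.
  21. (p9 | ~p3) — p9 is true.
  22. (~p8 | p3 | ~p2) — ~p8 is true.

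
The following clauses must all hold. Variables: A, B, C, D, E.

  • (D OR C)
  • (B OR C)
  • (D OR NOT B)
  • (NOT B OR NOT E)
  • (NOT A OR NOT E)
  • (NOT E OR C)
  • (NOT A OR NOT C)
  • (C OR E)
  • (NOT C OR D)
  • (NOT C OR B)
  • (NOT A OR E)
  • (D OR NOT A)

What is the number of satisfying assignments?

The models are:
  A=F B=T C=T D=T E=F
Count: 1.

1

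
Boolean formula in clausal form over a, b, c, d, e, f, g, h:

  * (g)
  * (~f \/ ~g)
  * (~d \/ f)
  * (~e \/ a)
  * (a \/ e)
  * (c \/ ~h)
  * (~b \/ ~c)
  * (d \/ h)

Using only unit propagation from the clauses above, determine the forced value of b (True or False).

False

(g) is a unit clause: g = True.
In (~f \/ ~g), ~g is now false; ~f must hold, so f = False.
From (f \/ ~d) and f = False: d = False.
(d \/ h): since d = False, the clause reduces to (h). h = True.
From (~h \/ c) and h = True: c = True.
From (~b \/ ~c) and c = True: b = False.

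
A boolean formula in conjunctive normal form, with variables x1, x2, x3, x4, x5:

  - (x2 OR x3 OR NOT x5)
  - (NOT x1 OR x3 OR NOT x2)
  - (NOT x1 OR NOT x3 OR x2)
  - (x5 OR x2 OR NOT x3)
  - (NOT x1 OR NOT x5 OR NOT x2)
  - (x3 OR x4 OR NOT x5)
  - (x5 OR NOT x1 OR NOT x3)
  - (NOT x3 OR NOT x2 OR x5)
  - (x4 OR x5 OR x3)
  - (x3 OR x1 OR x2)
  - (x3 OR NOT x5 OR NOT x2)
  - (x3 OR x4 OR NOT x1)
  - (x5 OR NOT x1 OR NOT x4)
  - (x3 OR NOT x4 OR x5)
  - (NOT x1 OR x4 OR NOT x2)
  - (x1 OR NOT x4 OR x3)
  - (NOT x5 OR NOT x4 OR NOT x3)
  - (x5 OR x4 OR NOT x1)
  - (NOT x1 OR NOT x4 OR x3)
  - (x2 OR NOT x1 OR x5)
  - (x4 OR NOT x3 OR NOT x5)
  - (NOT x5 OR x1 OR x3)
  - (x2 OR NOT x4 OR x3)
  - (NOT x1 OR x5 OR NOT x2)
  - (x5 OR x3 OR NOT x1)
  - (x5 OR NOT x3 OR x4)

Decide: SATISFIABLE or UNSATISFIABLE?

UNSATISFIABLE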